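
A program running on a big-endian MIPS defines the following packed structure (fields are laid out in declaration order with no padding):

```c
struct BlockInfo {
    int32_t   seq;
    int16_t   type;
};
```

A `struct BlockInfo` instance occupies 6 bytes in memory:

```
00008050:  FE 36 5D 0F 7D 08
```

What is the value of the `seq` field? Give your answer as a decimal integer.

`seq` is the first field, at byte offset 0, occupying 4 bytes.
Bytes at offsets 0..3: FE 36 5D 0F.
Big-endian: lowest address holds the most-significant byte.
The bytes are already most-significant first: 0xFE365D0F.
Top bit is set, so as a signed 32-bit value this is 0xFE365D0F − 2^32 = -29991665.

-29991665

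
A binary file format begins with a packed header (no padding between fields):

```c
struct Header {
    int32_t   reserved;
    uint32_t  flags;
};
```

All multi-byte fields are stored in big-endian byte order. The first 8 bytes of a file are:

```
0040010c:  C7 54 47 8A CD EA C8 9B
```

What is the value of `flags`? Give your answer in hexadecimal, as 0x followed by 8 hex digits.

`flags` follows `reserved` (4 bytes), so it starts at byte offset 4 and occupies 4 bytes.
Bytes at offsets 4..7: CD EA C8 9B.
Big-endian stores the most-significant byte at the lowest address.
The bytes are already most-significant first: 0xCDEAC89B.

0xCDEAC89B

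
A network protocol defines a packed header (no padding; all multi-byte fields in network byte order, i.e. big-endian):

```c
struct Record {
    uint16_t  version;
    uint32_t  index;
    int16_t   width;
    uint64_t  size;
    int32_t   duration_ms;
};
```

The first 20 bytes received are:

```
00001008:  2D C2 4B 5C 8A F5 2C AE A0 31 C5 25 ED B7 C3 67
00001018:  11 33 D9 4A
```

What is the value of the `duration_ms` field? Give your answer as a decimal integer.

`duration_ms` follows `version` (2 B), `index` (4 B), `width` (2 B), `size` (8 B), so it starts at offset 2 + 4 + 2 + 8 = 16 and occupies 4 bytes.
Bytes at offsets 16..19: 11 33 D9 4A.
Big-endian: lowest address holds the most-significant byte.
The bytes are already most-significant first: 0x1133D94A.
0x1133D94A = 288610634.

288610634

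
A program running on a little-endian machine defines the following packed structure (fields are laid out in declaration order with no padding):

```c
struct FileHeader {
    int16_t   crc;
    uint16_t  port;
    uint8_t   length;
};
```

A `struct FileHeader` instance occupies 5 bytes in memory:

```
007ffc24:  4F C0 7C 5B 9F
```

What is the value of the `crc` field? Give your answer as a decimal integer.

`crc` is the first field, at byte offset 0, occupying 2 bytes.
Bytes at offsets 0..1: 4F C0.
Little-endian stores the least-significant byte at the lowest address.
Reassemble most-significant byte first: C0 4F → 0xC04F.
Top bit is set, so as a signed 16-bit value this is 0xC04F − 2^16 = -16305.

-16305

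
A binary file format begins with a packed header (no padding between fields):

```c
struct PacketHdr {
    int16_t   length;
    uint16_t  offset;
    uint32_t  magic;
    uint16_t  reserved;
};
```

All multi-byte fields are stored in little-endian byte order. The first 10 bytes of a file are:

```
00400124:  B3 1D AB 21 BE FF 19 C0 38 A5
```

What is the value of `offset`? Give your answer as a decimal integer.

8619

`offset` follows `length` (2 bytes), so it starts at byte offset 2 and occupies 2 bytes.
Bytes at offsets 2..3: AB 21.
Little-endian: lowest address holds the least-significant byte.
Reassemble most-significant byte first: 21 AB → 0x21AB.
0x21AB = 8619.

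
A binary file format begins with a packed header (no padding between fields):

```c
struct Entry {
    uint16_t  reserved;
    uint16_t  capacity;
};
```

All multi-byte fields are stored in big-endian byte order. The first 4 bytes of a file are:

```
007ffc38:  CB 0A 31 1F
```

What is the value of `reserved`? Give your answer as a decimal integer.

51978

`reserved` is the first field, at byte offset 0, occupying 2 bytes.
Bytes at offsets 0..1: CB 0A.
In big-endian order the high byte comes first in memory.
The bytes are already most-significant first: 0xCB0A.
0xCB0A = 51978.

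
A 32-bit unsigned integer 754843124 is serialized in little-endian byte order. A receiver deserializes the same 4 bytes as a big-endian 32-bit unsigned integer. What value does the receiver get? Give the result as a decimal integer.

4110286124

754843124 in 32-bit hexadecimal is 0x2CFDFDF4.
Stored little-endian, the bytes at ascending addresses are F4 FD FD 2C.
Read back as big-endian, the last byte is least significant, giving 0xF4FDFD2C.
0xF4FDFD2C = 4110286124.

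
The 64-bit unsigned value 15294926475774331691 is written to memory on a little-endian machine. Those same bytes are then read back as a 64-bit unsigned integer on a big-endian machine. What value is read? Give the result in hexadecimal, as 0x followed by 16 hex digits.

0x2B0B3FFE977E42D4

15294926475774331691 in 64-bit hexadecimal is 0xD4427E97FE3F0B2B.
Stored little-endian, the bytes at ascending addresses are 2B 0B 3F FE 97 7E 42 D4.
Read back as big-endian, the last byte is least significant, giving 0x2B0B3FFE977E42D4.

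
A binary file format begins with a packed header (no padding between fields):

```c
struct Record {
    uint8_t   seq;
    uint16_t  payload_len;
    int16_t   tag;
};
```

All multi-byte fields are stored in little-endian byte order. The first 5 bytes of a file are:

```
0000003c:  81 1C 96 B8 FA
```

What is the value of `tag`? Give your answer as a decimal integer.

`tag` follows `seq` (1 B), `payload_len` (2 B), so it starts at offset 1 + 2 = 3 and occupies 2 bytes.
Bytes at offsets 3..4: B8 FA.
Little-endian stores the least-significant byte at the lowest address.
Reassemble most-significant byte first: FA B8 → 0xFAB8.
Top bit is set, so as a signed 16-bit value this is 0xFAB8 − 2^16 = -1352.

-1352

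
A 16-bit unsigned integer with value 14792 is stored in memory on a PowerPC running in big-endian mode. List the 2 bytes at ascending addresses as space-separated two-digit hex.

39 C8

14792 in hexadecimal, padded to 16 bits, is 0x39C8.
Split into bytes (most-significant first): 39 C8.
Big-endian: lowest address holds the most-significant byte.
So the memory order matches the most-significant-first order: 39 C8.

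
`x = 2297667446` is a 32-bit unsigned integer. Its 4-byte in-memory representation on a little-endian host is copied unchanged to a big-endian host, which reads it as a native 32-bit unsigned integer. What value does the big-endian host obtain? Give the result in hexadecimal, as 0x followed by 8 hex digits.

2297667446 in 32-bit hexadecimal is 0x88F39F76.
Stored little-endian, the bytes at ascending addresses are 76 9F F3 88.
Read back as big-endian, the last byte is least significant, giving 0x769FF388.

0x769FF388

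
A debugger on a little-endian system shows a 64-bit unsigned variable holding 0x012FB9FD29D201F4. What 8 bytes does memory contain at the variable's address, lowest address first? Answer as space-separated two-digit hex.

Split into bytes (most-significant first): 01 2F B9 FD 29 D2 01 F4.
Little-endian: lowest address holds the least-significant byte.
So at ascending addresses the bytes are F4 01 D2 29 FD B9 2F 01.

F4 01 D2 29 FD B9 2F 01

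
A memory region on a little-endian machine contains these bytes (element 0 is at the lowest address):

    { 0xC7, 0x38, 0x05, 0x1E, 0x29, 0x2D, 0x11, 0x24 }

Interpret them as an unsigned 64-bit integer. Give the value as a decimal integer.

In little-endian order the low byte comes first in memory.
Reassemble most-significant byte first: 24 11 2D 29 1E 05 38 C7 → 0x24112D291E0538C7.
0x24112D291E0538C7 = 2598908114590054599.

2598908114590054599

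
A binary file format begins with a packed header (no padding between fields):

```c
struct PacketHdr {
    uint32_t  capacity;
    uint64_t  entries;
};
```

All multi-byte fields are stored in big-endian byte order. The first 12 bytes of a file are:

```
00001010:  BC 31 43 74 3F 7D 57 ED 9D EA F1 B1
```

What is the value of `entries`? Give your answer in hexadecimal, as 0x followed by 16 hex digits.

`entries` follows `capacity` (4 bytes), so it starts at byte offset 4 and occupies 8 bytes.
Bytes at offsets 4..11: 3F 7D 57 ED 9D EA F1 B1.
Big-endian: lowest address holds the most-significant byte.
The bytes are already most-significant first: 0x3F7D57ED9DEAF1B1.

0x3F7D57ED9DEAF1B1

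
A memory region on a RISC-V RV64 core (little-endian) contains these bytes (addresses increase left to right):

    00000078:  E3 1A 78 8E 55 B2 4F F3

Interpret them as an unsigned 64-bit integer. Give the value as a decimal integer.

17532427954908830435

Little-endian stores the least-significant byte at the lowest address.
Reassemble most-significant byte first: F3 4F B2 55 8E 78 1A E3 → 0xF34FB2558E781AE3.
0xF34FB2558E781AE3 = 17532427954908830435.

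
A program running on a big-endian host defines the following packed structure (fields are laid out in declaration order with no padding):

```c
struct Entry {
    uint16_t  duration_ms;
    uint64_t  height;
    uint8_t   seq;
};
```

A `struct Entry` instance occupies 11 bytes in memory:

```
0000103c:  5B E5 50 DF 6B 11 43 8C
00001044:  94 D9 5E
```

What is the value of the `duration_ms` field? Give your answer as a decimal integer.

`duration_ms` is the first field, at byte offset 0, occupying 2 bytes.
Bytes at offsets 0..1: 5B E5.
Big-endian: lowest address holds the most-significant byte.
The bytes are already most-significant first: 0x5BE5.
0x5BE5 = 23525.

23525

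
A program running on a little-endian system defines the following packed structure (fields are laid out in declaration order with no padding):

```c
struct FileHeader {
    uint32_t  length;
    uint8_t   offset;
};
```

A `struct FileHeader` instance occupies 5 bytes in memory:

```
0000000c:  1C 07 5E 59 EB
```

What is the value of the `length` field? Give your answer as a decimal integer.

1499334428

`length` is the first field, at byte offset 0, occupying 4 bytes.
Bytes at offsets 0..3: 1C 07 5E 59.
In little-endian order the low byte comes first in memory.
Reassemble most-significant byte first: 59 5E 07 1C → 0x595E071C.
0x595E071C = 1499334428.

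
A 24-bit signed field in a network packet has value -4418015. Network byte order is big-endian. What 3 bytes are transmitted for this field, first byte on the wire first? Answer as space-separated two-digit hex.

Two's complement of -4418015 in 24 bits: 4418015 = 0x4369DF; invert → 0xBC9620; add 1 → 0xBC9621.
Split into bytes (most-significant first): BC 96 21.
In big-endian order the high byte comes first in memory.
So the memory order matches the most-significant-first order: BC 96 21.

BC 96 21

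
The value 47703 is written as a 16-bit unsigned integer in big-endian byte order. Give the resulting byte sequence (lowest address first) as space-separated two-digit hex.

47703 in hexadecimal, padded to 16 bits, is 0xBA57.
Split into bytes (most-significant first): BA 57.
In big-endian order the high byte comes first in memory.
So the memory order matches the most-significant-first order: BA 57.

BA 57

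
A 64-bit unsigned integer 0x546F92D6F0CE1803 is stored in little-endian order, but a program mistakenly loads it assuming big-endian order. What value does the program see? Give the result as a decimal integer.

223155715342233428

Stored little-endian, the bytes at ascending addresses are 03 18 CE F0 D6 92 6F 54.
Read back as big-endian, the last byte is least significant, giving 0x0318CEF0D6926F54.
0x0318CEF0D6926F54 = 223155715342233428.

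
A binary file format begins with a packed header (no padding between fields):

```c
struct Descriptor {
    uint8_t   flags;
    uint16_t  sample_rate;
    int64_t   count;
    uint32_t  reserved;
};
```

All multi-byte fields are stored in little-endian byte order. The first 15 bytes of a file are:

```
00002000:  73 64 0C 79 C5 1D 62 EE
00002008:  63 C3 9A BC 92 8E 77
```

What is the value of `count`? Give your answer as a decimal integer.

`count` follows `flags` (1 B), `sample_rate` (2 B), so it starts at offset 1 + 2 = 3 and occupies 8 bytes.
Bytes at offsets 3..10: 79 C5 1D 62 EE 63 C3 9A.
In little-endian order the low byte comes first in memory.
Reassemble most-significant byte first: 9A C3 63 EE 62 1D C5 79 → 0x9AC363EE621DC579.
Top bit is set, so as a signed 64-bit value this is 0x9AC363EE621DC579 − 2^64 = -7294877095910587015.

-7294877095910587015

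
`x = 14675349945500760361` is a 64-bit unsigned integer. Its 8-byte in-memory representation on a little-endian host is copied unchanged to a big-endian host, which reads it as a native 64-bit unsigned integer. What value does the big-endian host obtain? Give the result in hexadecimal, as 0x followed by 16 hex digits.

0x29F91EA80551A9CB

14675349945500760361 in 64-bit hexadecimal is 0xCBA95105A81EF929.
Stored little-endian, the bytes at ascending addresses are 29 F9 1E A8 05 51 A9 CB.
Read back as big-endian, the last byte is least significant, giving 0x29F91EA80551A9CB.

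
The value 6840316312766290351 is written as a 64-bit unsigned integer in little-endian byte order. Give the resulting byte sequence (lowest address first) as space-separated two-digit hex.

AF 99 BE E5 71 AF ED 5E

6840316312766290351 in hexadecimal, padded to 64 bits, is 0x5EEDAF71E5BE99AF.
Split into bytes (most-significant first): 5E ED AF 71 E5 BE 99 AF.
In little-endian order the low byte comes first in memory.
So at ascending addresses the bytes are AF 99 BE E5 71 AF ED 5E.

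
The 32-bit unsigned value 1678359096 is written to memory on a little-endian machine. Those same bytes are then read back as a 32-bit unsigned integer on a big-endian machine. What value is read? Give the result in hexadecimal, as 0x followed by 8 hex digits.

0x38BA0964

1678359096 in 32-bit hexadecimal is 0x6409BA38.
Stored little-endian, the bytes at ascending addresses are 38 BA 09 64.
Read back as big-endian, the last byte is least significant, giving 0x38BA0964.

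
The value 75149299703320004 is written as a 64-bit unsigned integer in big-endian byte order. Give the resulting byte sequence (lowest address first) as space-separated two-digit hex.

75149299703320004 in hexadecimal, padded to 64 bits, is 0x010AFBE3D1EF8DC4.
Split into bytes (most-significant first): 01 0A FB E3 D1 EF 8D C4.
Big-endian: lowest address holds the most-significant byte.
So the memory order matches the most-significant-first order: 01 0A FB E3 D1 EF 8D C4.

01 0A FB E3 D1 EF 8D C4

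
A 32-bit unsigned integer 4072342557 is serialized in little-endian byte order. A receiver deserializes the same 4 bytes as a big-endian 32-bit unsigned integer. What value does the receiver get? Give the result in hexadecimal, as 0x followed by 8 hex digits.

0x1D04BBF2

4072342557 in 32-bit hexadecimal is 0xF2BB041D.
Stored little-endian, the bytes at ascending addresses are 1D 04 BB F2.
Read back as big-endian, the last byte is least significant, giving 0x1D04BBF2.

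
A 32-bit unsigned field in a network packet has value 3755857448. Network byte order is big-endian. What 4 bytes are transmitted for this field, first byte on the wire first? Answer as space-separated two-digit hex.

3755857448 in hexadecimal, padded to 32 bits, is 0xDFDDD628.
Split into bytes (most-significant first): DF DD D6 28.
Big-endian: lowest address holds the most-significant byte.
So the memory order matches the most-significant-first order: DF DD D6 28.

DF DD D6 28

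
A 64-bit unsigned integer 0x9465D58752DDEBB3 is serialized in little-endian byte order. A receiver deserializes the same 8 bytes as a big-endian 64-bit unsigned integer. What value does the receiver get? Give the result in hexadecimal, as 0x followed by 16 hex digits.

Stored little-endian, the bytes at ascending addresses are B3 EB DD 52 87 D5 65 94.
Read back as big-endian, the last byte is least significant, giving 0xB3EBDD5287D56594.

0xB3EBDD5287D56594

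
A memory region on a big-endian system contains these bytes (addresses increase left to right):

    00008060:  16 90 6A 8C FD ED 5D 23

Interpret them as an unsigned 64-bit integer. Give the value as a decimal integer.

1625916619268906275

Big-endian stores the most-significant byte at the lowest address.
The bytes are already most-significant first: 0x16906A8CFDED5D23.
0x16906A8CFDED5D23 = 1625916619268906275.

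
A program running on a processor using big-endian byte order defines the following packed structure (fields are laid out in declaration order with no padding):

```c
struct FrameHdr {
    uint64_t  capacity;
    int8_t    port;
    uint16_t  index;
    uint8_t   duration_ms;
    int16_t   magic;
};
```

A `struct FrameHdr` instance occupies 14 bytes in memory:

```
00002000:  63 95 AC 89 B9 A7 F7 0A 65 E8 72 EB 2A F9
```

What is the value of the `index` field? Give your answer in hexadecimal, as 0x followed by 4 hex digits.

0xE872

`index` follows `capacity` (8 B), `port` (1 B), so it starts at offset 8 + 1 = 9 and occupies 2 bytes.
Bytes at offsets 9..10: E8 72.
In big-endian order the high byte comes first in memory.
The bytes are already most-significant first: 0xE872.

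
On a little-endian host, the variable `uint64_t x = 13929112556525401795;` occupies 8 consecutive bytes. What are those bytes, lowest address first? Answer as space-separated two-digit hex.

C3 36 21 10 12 26 4E C1

13929112556525401795 in hexadecimal, padded to 64 bits, is 0xC14E2612102136C3.
Split into bytes (most-significant first): C1 4E 26 12 10 21 36 C3.
Little-endian: lowest address holds the least-significant byte.
So at ascending addresses the bytes are C3 36 21 10 12 26 4E C1.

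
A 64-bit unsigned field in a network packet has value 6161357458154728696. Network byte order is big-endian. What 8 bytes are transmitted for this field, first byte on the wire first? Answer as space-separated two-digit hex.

55 81 89 F6 C3 84 2C F8

6161357458154728696 in hexadecimal, padded to 64 bits, is 0x558189F6C3842CF8.
Split into bytes (most-significant first): 55 81 89 F6 C3 84 2C F8.
In big-endian order the high byte comes first in memory.
So the memory order matches the most-significant-first order: 55 81 89 F6 C3 84 2C F8.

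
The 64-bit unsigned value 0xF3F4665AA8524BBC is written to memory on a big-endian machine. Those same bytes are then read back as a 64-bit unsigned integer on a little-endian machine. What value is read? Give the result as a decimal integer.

Stored big-endian, the bytes at ascending addresses are F3 F4 66 5A A8 52 4B BC.
Read back as little-endian, the first byte is least significant, giving 0xBC4B52A85A66F4F3.
0xBC4B52A85A66F4F3 = 13568029185408431347.

13568029185408431347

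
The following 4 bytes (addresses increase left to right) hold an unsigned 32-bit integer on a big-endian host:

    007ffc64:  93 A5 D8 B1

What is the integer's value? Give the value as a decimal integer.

2477119665

Big-endian stores the most-significant byte at the lowest address.
The bytes are already most-significant first: 0x93A5D8B1.
0x93A5D8B1 = 2477119665.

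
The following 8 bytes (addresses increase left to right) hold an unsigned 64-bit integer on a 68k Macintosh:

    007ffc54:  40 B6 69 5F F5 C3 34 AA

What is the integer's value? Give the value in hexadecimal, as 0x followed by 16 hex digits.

Big-endian stores the most-significant byte at the lowest address.
The bytes are already most-significant first: 0x40B6695FF5C334AA.

0x40B6695FF5C334AA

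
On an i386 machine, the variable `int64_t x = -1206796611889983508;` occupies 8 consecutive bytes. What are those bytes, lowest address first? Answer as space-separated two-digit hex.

EC 0F 27 18 E0 98 40 EF

Two's complement of -1206796611889983508 in 64 bits: 1206796611889983508 = 0x10BF671FE7D8F014; invert → 0xEF4098E018270FEB; add 1 → 0xEF4098E018270FEC.
Split into bytes (most-significant first): EF 40 98 E0 18 27 0F EC.
In little-endian order the low byte comes first in memory.
So at ascending addresses the bytes are EC 0F 27 18 E0 98 40 EF.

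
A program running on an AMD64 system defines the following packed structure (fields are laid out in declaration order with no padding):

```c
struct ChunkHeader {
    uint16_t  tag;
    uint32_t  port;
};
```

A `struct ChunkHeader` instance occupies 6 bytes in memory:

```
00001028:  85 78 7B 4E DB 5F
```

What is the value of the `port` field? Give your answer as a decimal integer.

1608207995

`port` follows `tag` (2 bytes), so it starts at byte offset 2 and occupies 4 bytes.
Bytes at offsets 2..5: 7B 4E DB 5F.
Little-endian: lowest address holds the least-significant byte.
Reassemble most-significant byte first: 5F DB 4E 7B → 0x5FDB4E7B.
0x5FDB4E7B = 1608207995.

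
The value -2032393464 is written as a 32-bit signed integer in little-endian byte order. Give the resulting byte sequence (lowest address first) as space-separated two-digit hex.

08 23 DC 86

Two's complement of -2032393464 in 32 bits: 2032393464 = 0x7923DCF8; invert → 0x86DC2307; add 1 → 0x86DC2308.
Split into bytes (most-significant first): 86 DC 23 08.
Little-endian stores the least-significant byte at the lowest address.
So at ascending addresses the bytes are 08 23 DC 86.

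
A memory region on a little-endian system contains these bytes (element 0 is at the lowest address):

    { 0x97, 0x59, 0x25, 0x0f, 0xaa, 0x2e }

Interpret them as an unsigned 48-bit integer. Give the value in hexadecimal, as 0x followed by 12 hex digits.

0x2EAA0F255997

Little-endian: lowest address holds the least-significant byte.
Reassemble most-significant byte first: 2E AA 0F 25 59 97 → 0x2EAA0F255997.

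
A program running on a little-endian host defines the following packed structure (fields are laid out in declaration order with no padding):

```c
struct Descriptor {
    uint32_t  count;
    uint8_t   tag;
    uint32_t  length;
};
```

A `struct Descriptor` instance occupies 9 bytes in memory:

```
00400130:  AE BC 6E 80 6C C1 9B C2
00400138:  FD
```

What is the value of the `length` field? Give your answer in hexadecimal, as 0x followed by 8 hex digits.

0xFDC29BC1

`length` follows `count` (4 B), `tag` (1 B), so it starts at offset 4 + 1 = 5 and occupies 4 bytes.
Bytes at offsets 5..8: C1 9B C2 FD.
Little-endian stores the least-significant byte at the lowest address.
Reassemble most-significant byte first: FD C2 9B C1 → 0xFDC29BC1.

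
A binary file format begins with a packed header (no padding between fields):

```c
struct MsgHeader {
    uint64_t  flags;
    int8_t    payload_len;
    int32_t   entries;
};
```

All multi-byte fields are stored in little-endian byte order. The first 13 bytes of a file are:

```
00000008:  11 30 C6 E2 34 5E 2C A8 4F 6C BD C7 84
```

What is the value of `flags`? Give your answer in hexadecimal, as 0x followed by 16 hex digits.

0xA82C5E34E2C63011

`flags` is the first field, at byte offset 0, occupying 8 bytes.
Bytes at offsets 0..7: 11 30 C6 E2 34 5E 2C A8.
In little-endian order the low byte comes first in memory.
Reassemble most-significant byte first: A8 2C 5E 34 E2 C6 30 11 → 0xA82C5E34E2C63011.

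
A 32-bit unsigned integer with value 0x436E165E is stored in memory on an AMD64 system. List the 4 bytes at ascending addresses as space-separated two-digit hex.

5E 16 6E 43

Split into bytes (most-significant first): 43 6E 16 5E.
Little-endian stores the least-significant byte at the lowest address.
So at ascending addresses the bytes are 5E 16 6E 43.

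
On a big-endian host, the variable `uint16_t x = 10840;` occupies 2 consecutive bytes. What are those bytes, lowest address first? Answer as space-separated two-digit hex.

10840 in hexadecimal, padded to 16 bits, is 0x2A58.
Split into bytes (most-significant first): 2A 58.
Big-endian stores the most-significant byte at the lowest address.
So the memory order matches the most-significant-first order: 2A 58.

2A 58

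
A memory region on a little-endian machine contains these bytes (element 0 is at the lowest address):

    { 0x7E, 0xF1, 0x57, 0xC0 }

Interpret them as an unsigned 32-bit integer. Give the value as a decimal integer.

3226988926

In little-endian order the low byte comes first in memory.
Reassemble most-significant byte first: C0 57 F1 7E → 0xC057F17E.
0xC057F17E = 3226988926.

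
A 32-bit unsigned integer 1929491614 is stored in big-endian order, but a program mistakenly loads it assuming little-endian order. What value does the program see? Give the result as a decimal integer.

2662596979

1929491614 in 32-bit hexadecimal is 0x7301B49E.
Stored big-endian, the bytes at ascending addresses are 73 01 B4 9E.
Read back as little-endian, the first byte is least significant, giving 0x9EB40173.
0x9EB40173 = 2662596979.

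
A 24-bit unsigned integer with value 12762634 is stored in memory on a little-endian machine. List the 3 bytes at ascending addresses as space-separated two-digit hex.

12762634 in hexadecimal, padded to 24 bits, is 0xC2BE0A.
Split into bytes (most-significant first): C2 BE 0A.
In little-endian order the low byte comes first in memory.
So at ascending addresses the bytes are 0A BE C2.

0A BE C2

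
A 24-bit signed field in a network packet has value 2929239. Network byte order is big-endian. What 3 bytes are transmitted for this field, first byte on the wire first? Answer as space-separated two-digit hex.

2C B2 57

2929239 in hexadecimal, padded to 24 bits, is 0x2CB257.
Split into bytes (most-significant first): 2C B2 57.
Big-endian: lowest address holds the most-significant byte.
So the memory order matches the most-significant-first order: 2C B2 57.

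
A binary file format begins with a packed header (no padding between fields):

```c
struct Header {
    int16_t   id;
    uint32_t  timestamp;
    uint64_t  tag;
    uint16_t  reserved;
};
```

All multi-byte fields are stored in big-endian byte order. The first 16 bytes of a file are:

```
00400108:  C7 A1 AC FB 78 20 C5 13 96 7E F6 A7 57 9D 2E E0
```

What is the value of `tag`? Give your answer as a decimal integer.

14200859522077513629

`tag` follows `id` (2 B), `timestamp` (4 B), so it starts at offset 2 + 4 = 6 and occupies 8 bytes.
Bytes at offsets 6..13: C5 13 96 7E F6 A7 57 9D.
In big-endian order the high byte comes first in memory.
The bytes are already most-significant first: 0xC513967EF6A7579D.
0xC513967EF6A7579D = 14200859522077513629.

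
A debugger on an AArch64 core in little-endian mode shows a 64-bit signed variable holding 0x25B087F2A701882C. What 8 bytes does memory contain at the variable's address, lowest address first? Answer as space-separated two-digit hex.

Split into bytes (most-significant first): 25 B0 87 F2 A7 01 88 2C.
Little-endian stores the least-significant byte at the lowest address.
So at ascending addresses the bytes are 2C 88 01 A7 F2 87 B0 25.

2C 88 01 A7 F2 87 B0 25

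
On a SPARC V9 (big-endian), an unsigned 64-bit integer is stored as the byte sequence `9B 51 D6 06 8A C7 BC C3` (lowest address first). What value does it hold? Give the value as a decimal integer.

11191961872578886851

Big-endian stores the most-significant byte at the lowest address.
The bytes are already most-significant first: 0x9B51D6068AC7BCC3.
0x9B51D6068AC7BCC3 = 11191961872578886851.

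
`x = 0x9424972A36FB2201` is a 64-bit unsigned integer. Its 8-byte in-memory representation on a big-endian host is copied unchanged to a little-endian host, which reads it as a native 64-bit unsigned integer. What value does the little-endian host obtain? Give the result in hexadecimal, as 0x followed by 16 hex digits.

Stored big-endian, the bytes at ascending addresses are 94 24 97 2A 36 FB 22 01.
Read back as little-endian, the first byte is least significant, giving 0x0122FB362A972494.

0x0122FB362A972494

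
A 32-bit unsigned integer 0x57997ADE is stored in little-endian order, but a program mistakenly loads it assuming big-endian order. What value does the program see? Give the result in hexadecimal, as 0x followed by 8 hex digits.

0xDE7A9957

Stored little-endian, the bytes at ascending addresses are DE 7A 99 57.
Read back as big-endian, the last byte is least significant, giving 0xDE7A9957.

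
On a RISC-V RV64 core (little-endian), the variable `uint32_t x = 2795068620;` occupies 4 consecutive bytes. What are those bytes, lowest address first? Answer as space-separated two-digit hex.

CC 5C 99 A6

2795068620 in hexadecimal, padded to 32 bits, is 0xA6995CCC.
Split into bytes (most-significant first): A6 99 5C CC.
In little-endian order the low byte comes first in memory.
So at ascending addresses the bytes are CC 5C 99 A6.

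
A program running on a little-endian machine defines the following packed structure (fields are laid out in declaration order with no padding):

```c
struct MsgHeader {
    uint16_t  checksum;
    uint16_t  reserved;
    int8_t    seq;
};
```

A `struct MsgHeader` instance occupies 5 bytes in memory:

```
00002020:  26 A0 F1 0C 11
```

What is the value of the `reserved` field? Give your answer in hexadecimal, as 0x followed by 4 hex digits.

`reserved` follows `checksum` (2 bytes), so it starts at byte offset 2 and occupies 2 bytes.
Bytes at offsets 2..3: F1 0C.
Little-endian: lowest address holds the least-significant byte.
Reassemble most-significant byte first: 0C F1 → 0x0CF1.

0x0CF1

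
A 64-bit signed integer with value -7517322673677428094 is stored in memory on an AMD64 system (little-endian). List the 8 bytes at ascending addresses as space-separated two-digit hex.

82 9A 77 55 DB 1A AD 97

Two's complement of -7517322673677428094 in 64 bits: 7517322673677428094 = 0x6852E524AA88657E; invert → 0x97AD1ADB55779A81; add 1 → 0x97AD1ADB55779A82.
Split into bytes (most-significant first): 97 AD 1A DB 55 77 9A 82.
In little-endian order the low byte comes first in memory.
So at ascending addresses the bytes are 82 9A 77 55 DB 1A AD 97.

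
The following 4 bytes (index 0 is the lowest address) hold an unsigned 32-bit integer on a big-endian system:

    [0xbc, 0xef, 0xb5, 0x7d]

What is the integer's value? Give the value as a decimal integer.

3169826173

Big-endian stores the most-significant byte at the lowest address.
The bytes are already most-significant first: 0xBCEFB57D.
0xBCEFB57D = 3169826173.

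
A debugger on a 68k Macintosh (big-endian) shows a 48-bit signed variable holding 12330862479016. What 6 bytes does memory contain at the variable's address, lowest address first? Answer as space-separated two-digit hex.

12330862479016 in hexadecimal, padded to 48 bits, is 0x0B3700AD86A8.
Split into bytes (most-significant first): 0B 37 00 AD 86 A8.
In big-endian order the high byte comes first in memory.
So the memory order matches the most-significant-first order: 0B 37 00 AD 86 A8.

0B 37 00 AD 86 A8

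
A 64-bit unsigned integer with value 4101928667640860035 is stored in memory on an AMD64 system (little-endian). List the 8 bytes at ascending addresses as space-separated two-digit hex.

83 8D B9 E8 63 FA EC 38

4101928667640860035 in hexadecimal, padded to 64 bits, is 0x38ECFA63E8B98D83.
Split into bytes (most-significant first): 38 EC FA 63 E8 B9 8D 83.
In little-endian order the low byte comes first in memory.
So at ascending addresses the bytes are 83 8D B9 E8 63 FA EC 38.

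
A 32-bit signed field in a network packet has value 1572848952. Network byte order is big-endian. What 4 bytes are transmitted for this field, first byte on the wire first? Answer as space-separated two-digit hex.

5D BF C5 38

1572848952 in hexadecimal, padded to 32 bits, is 0x5DBFC538.
Split into bytes (most-significant first): 5D BF C5 38.
Big-endian: lowest address holds the most-significant byte.
So the memory order matches the most-significant-first order: 5D BF C5 38.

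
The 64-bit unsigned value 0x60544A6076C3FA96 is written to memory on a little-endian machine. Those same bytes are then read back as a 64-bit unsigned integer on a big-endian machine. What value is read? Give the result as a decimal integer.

Stored little-endian, the bytes at ascending addresses are 96 FA C3 76 60 4A 54 60.
Read back as big-endian, the last byte is least significant, giving 0x96FAC376604A5460.
0x96FAC376604A5460 = 10879222763055895648.

10879222763055895648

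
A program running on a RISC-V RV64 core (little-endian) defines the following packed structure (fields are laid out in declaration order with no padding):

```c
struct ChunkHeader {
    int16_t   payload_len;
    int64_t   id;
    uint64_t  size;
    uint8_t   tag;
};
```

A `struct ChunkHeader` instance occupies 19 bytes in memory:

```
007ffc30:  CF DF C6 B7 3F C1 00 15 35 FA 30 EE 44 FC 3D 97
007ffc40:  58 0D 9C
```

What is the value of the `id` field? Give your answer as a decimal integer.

-417404297475541050

`id` follows `payload_len` (2 bytes), so it starts at byte offset 2 and occupies 8 bytes.
Bytes at offsets 2..9: C6 B7 3F C1 00 15 35 FA.
In little-endian order the low byte comes first in memory.
Reassemble most-significant byte first: FA 35 15 00 C1 3F B7 C6 → 0xFA351500C13FB7C6.
Top bit is set, so as a signed 64-bit value this is 0xFA351500C13FB7C6 − 2^64 = -417404297475541050.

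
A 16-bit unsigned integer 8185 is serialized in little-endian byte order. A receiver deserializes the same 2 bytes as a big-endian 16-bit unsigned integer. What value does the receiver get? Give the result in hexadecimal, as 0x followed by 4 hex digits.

8185 in 16-bit hexadecimal is 0x1FF9.
Stored little-endian, the bytes at ascending addresses are F9 1F.
Read back as big-endian, the last byte is least significant, giving 0xF91F.

0xF91F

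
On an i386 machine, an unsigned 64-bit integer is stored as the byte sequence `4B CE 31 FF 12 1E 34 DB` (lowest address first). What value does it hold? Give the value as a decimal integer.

15795282860034870859

Little-endian: lowest address holds the least-significant byte.
Reassemble most-significant byte first: DB 34 1E 12 FF 31 CE 4B → 0xDB341E12FF31CE4B.
0xDB341E12FF31CE4B = 15795282860034870859.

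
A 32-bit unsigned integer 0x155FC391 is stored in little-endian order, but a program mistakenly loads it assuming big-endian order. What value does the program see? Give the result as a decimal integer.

2445500181

Stored little-endian, the bytes at ascending addresses are 91 C3 5F 15.
Read back as big-endian, the last byte is least significant, giving 0x91C35F15.
0x91C35F15 = 2445500181.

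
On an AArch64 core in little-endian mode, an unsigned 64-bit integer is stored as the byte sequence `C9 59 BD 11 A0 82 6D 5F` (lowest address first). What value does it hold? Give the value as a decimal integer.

Little-endian: lowest address holds the least-significant byte.
Reassemble most-significant byte first: 5F 6D 82 A0 11 BD 59 C9 → 0x5F6D82A011BD59C9.
0x5F6D82A011BD59C9 = 6876295830068615625.

6876295830068615625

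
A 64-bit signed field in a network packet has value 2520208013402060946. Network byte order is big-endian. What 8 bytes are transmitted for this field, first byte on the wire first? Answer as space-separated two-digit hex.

2520208013402060946 in hexadecimal, padded to 64 bits, is 0x22F993D5E6EC3892.
Split into bytes (most-significant first): 22 F9 93 D5 E6 EC 38 92.
Big-endian stores the most-significant byte at the lowest address.
So the memory order matches the most-significant-first order: 22 F9 93 D5 E6 EC 38 92.

22 F9 93 D5 E6 EC 38 92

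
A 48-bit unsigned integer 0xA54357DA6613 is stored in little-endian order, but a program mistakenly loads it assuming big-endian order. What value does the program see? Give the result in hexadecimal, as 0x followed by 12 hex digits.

0x1366DA5743A5

Stored little-endian, the bytes at ascending addresses are 13 66 DA 57 43 A5.
Read back as big-endian, the last byte is least significant, giving 0x1366DA5743A5.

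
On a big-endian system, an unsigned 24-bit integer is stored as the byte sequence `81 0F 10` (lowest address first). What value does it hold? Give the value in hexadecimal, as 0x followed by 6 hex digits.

0x810F10

Big-endian stores the most-significant byte at the lowest address.
The bytes are already most-significant first: 0x810F10.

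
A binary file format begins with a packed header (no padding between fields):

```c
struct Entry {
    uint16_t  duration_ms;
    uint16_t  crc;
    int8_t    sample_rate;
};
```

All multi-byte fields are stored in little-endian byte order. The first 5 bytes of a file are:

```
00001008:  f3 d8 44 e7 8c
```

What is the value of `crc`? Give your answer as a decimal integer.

`crc` follows `duration_ms` (2 bytes), so it starts at byte offset 2 and occupies 2 bytes.
Bytes at offsets 2..3: 44 E7.
Little-endian stores the least-significant byte at the lowest address.
Reassemble most-significant byte first: E7 44 → 0xE744.
0xE744 = 59204.

59204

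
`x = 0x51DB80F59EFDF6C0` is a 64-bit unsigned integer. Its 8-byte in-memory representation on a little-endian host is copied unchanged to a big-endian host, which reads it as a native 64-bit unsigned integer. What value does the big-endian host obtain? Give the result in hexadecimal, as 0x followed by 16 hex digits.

0xC0F6FD9EF580DB51

Stored little-endian, the bytes at ascending addresses are C0 F6 FD 9E F5 80 DB 51.
Read back as big-endian, the last byte is least significant, giving 0xC0F6FD9EF580DB51.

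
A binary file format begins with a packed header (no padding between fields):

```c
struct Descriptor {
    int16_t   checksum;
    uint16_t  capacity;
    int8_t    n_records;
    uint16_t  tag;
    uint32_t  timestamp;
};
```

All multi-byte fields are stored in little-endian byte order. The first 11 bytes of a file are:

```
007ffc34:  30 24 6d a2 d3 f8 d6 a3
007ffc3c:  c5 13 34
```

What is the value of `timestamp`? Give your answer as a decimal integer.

873711011

`timestamp` follows `checksum` (2 B), `capacity` (2 B), `n_records` (1 B), `tag` (2 B), so it starts at offset 2 + 2 + 1 + 2 = 7 and occupies 4 bytes.
Bytes at offsets 7..10: A3 C5 13 34.
Little-endian: lowest address holds the least-significant byte.
Reassemble most-significant byte first: 34 13 C5 A3 → 0x3413C5A3.
0x3413C5A3 = 873711011.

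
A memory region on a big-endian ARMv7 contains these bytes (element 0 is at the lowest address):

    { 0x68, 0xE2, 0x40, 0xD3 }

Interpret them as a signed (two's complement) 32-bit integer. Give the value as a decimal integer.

Big-endian: lowest address holds the most-significant byte.
The bytes are already most-significant first: 0x68E240D3.
0x68E240D3 = 1759658195.

1759658195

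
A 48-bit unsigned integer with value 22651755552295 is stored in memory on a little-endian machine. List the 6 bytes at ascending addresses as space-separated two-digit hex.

22651755552295 in hexadecimal, padded to 48 bits, is 0x149A05D7DE27.
Split into bytes (most-significant first): 14 9A 05 D7 DE 27.
Little-endian: lowest address holds the least-significant byte.
So at ascending addresses the bytes are 27 DE D7 05 9A 14.

27 DE D7 05 9A 14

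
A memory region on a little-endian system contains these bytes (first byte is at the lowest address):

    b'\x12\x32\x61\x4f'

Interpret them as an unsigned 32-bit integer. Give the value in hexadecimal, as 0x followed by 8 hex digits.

Little-endian: lowest address holds the least-significant byte.
Reassemble most-significant byte first: 4F 61 32 12 → 0x4F613212.

0x4F613212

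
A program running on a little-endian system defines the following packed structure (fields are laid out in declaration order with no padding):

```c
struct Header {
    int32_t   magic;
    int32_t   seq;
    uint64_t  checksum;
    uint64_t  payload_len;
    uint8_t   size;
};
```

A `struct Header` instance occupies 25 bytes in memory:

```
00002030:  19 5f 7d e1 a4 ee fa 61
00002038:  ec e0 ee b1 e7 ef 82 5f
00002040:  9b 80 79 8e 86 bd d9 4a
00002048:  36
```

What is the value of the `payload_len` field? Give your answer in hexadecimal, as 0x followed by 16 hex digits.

0x4AD9BD868E79809B

`payload_len` follows `magic` (4 B), `seq` (4 B), `checksum` (8 B), so it starts at offset 4 + 4 + 8 = 16 and occupies 8 bytes.
Bytes at offsets 16..23: 9B 80 79 8E 86 BD D9 4A.
Little-endian stores the least-significant byte at the lowest address.
Reassemble most-significant byte first: 4A D9 BD 86 8E 79 80 9B → 0x4AD9BD868E79809B.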